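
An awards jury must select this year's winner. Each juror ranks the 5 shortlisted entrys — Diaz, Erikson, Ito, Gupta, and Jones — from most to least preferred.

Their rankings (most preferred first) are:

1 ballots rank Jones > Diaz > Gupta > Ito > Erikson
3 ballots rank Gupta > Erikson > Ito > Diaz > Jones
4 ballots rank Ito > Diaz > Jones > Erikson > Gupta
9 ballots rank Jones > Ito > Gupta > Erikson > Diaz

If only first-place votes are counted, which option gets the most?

Jones

First-place vote totals:
  Diaz: 0
  Erikson: 0
  Ito: 4
  Gupta: 3
  Jones: 10
Jones has the most first-place votes.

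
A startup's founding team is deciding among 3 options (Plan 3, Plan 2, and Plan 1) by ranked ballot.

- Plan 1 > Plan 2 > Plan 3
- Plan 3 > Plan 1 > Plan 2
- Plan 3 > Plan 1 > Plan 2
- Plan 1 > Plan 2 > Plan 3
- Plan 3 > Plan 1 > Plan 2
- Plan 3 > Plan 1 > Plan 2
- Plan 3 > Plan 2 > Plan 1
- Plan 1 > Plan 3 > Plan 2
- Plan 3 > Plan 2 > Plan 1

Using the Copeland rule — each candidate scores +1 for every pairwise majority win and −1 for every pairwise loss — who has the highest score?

Pairwise results:
  Plan 3 vs Plan 2: Plan 3 wins 7–2.
  Plan 3 vs Plan 1: Plan 3 wins 6–3.
  Plan 2 vs Plan 1: Plan 1 wins 7–2.
Copeland scores (wins − losses):
  Plan 3: 2 − 0 = 2
  Plan 2: 0 − 2 = -2
  Plan 1: 1 − 1 = 0
Plan 3 has the best Copeland score.

Plan 3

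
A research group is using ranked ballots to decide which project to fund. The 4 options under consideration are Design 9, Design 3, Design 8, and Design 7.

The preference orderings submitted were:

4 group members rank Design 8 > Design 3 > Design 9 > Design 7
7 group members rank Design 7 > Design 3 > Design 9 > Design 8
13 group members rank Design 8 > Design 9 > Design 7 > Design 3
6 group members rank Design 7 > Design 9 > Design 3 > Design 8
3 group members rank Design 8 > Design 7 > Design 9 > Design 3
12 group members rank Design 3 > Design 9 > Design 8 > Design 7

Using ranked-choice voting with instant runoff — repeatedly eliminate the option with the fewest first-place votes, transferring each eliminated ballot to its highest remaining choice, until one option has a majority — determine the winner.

Round 1: Design 8 20, Design 7 13, Design 3 12, Design 9 0. Design 9 has the fewest and is eliminated.
Round 2: Design 8 20, Design 7 13, Design 3 12. Design 3 has the fewest and is eliminated.
Round 3: Design 8 32, Design 7 13. Design 8 has a majority.

Design 8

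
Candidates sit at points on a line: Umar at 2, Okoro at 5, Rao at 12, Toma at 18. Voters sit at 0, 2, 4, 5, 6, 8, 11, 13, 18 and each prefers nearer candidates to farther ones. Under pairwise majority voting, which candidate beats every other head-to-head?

Okoro

With single-peaked preferences on a line, the Condorcet winner is the candidate closest to the median voter.
The median voter (position 6) is closest to Okoro at 5.
Check: Okoro vs Umar — voters closer to Okoro: 7 of 9.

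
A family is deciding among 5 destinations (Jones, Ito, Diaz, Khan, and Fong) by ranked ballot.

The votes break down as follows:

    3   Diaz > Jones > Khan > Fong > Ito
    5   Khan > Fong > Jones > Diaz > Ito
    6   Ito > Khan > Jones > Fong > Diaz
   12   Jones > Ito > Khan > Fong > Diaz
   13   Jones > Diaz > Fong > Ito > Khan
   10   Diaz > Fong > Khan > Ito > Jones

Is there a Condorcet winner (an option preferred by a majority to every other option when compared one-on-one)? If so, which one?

Head-to-head results (49 voters total):
Jones vs Ito: Jones wins 33–16.
Jones vs Diaz: Jones wins 36–13.
Jones vs Khan: Jones wins 28–21.
Jones vs Fong: Jones wins 34–15.
Ito vs Diaz: Diaz wins 31–18.
Ito vs Khan: Ito wins 31–18.
Ito vs Fong: Fong wins 31–18.
Diaz vs Khan: Diaz wins 26–23.
Diaz vs Fong: Diaz wins 26–23.
Khan vs Fong: Khan wins 26–23.
Jones beats each rival — Ito (33–16), Diaz (36–13), Khan (28–21), Fong (34–15) — so Jones is the Condorcet winner.

Jones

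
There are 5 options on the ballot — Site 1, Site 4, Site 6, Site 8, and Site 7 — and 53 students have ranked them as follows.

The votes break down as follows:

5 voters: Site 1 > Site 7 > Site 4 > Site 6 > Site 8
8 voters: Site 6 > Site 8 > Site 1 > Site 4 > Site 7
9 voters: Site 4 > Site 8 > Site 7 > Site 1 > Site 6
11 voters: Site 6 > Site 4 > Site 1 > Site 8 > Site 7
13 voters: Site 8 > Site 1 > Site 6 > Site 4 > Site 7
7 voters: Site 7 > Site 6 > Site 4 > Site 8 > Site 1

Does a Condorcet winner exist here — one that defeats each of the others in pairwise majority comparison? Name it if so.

Head-to-head results (53 voters total):
Site 1 vs Site 4: Site 4 wins 27–26.
Site 1 vs Site 6: Site 1 wins 27–26.
Site 1 vs Site 8: Site 8 wins 37–16.
Site 1 vs Site 7: Site 1 wins 37–16.
Site 4 vs Site 6: Site 6 wins 39–14.
Site 4 vs Site 8: Site 4 wins 32–21.
Site 4 vs Site 7: Site 4 wins 41–12.
Site 6 vs Site 8: Site 6 wins 31–22.
Site 6 vs Site 7: Site 6 wins 32–21.
Site 8 vs Site 7: Site 8 wins 41–12.
No candidate beats all others: Site 1 beats Site 6 beats Site 4 beats Site 1, a majority cycle.

No Condorcet winner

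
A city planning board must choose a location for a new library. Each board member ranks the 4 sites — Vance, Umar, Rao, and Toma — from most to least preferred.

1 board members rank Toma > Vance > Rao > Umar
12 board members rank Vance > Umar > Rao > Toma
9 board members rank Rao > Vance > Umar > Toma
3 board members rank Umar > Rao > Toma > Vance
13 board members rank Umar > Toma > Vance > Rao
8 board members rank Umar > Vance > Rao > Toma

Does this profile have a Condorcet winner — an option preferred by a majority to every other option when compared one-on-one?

Head-to-head results (46 voters total):
Vance vs Umar: Umar wins 24–22.
Vance vs Rao: Vance wins 34–12.
Vance vs Toma: Vance wins 29–17.
Umar vs Rao: Umar wins 36–10.
Umar vs Toma: Umar wins 45–1.
Rao vs Toma: Rao wins 32–14.
Umar beats each rival — Vance (24–22), Rao (36–10), Toma (45–1) — so Umar is the Condorcet winner.

Yes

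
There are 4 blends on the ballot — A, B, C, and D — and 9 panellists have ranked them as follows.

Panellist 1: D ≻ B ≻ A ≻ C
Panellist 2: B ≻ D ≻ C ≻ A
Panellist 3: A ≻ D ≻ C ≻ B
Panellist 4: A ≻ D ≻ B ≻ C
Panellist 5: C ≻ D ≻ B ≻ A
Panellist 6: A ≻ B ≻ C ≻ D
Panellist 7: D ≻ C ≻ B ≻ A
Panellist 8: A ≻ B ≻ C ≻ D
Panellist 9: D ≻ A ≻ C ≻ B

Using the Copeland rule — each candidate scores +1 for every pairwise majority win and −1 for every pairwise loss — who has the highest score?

Pairwise results:
  A vs B: A wins 5–4.
  A vs C: A wins 6–3.
  A vs D: D wins 5–4.
  B vs C: B wins 5–4.
  B vs D: D wins 6–3.
  C vs D: D wins 6–3.
Copeland scores (wins − losses):
  A: 2 − 1 = 1
  B: 1 − 2 = -1
  C: 0 − 3 = -3
  D: 3 − 0 = 3
D has the best Copeland score.

D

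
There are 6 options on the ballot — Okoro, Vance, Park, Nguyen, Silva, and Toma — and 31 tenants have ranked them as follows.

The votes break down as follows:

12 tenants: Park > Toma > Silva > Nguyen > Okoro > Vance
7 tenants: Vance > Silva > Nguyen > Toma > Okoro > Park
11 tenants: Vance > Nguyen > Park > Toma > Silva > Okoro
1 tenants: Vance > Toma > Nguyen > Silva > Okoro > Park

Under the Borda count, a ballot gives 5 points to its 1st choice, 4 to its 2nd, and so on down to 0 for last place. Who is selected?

Borda scores:
  Okoro: 12·1 + 7·1 + 11·0 + 1 = 20
  Vance: 12·0 + 7·5 + 11·5 + 5 = 95
  Park: 12·5 + 7·0 + 11·3 + 0 = 93
  Nguyen: 12·2 + 7·3 + 11·4 + 3 = 92
  Silva: 12·3 + 7·4 + 11·1 + 2 = 77
  Toma: 12·4 + 7·2 + 11·2 + 4 = 88
Vance has the highest total.

Vance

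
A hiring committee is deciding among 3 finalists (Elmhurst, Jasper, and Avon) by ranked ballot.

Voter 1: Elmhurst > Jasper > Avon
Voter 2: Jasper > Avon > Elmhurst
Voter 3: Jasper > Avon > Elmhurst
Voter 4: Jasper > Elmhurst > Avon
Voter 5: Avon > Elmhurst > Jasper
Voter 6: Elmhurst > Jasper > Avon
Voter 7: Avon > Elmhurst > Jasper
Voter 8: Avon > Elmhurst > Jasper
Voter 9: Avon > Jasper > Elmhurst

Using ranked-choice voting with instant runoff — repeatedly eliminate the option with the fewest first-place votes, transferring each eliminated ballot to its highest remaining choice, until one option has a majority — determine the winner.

Round 1: Avon 4, Jasper 3, Elmhurst 2. Elmhurst has the fewest and is eliminated.
Round 2: Jasper 5, Avon 4. Jasper has a majority.

Jasper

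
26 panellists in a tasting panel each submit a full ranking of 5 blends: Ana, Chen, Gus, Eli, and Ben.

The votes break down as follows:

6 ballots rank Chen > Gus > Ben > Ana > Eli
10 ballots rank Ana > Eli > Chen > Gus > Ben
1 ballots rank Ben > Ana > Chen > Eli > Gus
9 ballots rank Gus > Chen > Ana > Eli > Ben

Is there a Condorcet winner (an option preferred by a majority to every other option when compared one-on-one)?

Yes

Head-to-head results (26 voters total):
Ana vs Chen: Chen wins 15–11.
Ana vs Gus: Gus wins 15–11.
Ana vs Eli: Ana wins 26–0.
Ana vs Ben: Ana wins 19–7.
Chen vs Gus: Chen wins 17–9.
Chen vs Eli: Chen wins 16–10.
Chen vs Ben: Chen wins 25–1.
Gus vs Eli: Gus wins 15–11.
Gus vs Ben: Gus wins 25–1.
Eli vs Ben: Eli wins 19–7.
Chen beats each rival — Ana (15–11), Gus (17–9), Eli (16–10), Ben (25–1) — so Chen is the Condorcet winner.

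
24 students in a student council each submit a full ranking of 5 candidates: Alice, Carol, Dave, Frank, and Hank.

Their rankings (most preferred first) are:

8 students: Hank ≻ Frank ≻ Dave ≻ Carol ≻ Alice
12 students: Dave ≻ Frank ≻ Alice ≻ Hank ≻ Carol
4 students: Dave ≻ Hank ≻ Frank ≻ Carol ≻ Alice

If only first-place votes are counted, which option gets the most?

Dave

First-place vote totals:
  Alice: 0
  Carol: 0
  Dave: 16
  Frank: 0
  Hank: 8
Dave has the most first-place votes.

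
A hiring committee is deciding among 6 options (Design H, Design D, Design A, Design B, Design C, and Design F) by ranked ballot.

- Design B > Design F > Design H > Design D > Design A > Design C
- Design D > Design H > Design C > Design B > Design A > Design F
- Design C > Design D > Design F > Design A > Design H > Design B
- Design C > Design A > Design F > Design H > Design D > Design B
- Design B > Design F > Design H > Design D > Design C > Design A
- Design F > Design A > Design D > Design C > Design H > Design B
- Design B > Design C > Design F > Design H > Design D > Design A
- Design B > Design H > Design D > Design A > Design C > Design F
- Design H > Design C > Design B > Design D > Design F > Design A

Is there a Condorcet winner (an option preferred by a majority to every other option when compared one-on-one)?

Head-to-head results (9 voters total):
Design H vs Design D: Design H wins 6–3.
Design H vs Design A: Design H wins 6–3.
Design H vs Design B: Design H wins 5–4.
Design H vs Design C: Design H wins 5–4.
Design H vs Design F: Design F wins 6–3.
Design D vs Design A: Design D wins 7–2.
Design D vs Design B: Design B wins 5–4.
Design D vs Design C: Design D wins 5–4.
Design D vs Design F: Design F wins 5–4.
Design A vs Design B: Design B wins 6–3.
Design A vs Design C: Design C wins 6–3.
Design A vs Design F: Design F wins 6–3.
Design B vs Design C: Design C wins 5–4.
Design B vs Design F: Design B wins 6–3.
Design C vs Design F: Design C wins 6–3.
No candidate beats all others: Design H beats Design B beats Design F beats Design H, a majority cycle.

No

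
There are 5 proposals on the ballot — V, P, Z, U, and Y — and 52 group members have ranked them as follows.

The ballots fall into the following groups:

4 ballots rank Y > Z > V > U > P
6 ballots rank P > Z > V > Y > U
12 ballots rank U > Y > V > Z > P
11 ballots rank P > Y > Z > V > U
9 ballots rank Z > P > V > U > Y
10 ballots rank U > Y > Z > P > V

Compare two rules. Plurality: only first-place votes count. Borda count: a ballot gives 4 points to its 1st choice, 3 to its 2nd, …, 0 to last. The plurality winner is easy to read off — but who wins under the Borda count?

Plurality first-place counts: V 0, P 17, Z 9, U 22, Y 4 → U.
Borda totals: V 73, P 105, Z 120, U 101, Y 121 → Y.

Y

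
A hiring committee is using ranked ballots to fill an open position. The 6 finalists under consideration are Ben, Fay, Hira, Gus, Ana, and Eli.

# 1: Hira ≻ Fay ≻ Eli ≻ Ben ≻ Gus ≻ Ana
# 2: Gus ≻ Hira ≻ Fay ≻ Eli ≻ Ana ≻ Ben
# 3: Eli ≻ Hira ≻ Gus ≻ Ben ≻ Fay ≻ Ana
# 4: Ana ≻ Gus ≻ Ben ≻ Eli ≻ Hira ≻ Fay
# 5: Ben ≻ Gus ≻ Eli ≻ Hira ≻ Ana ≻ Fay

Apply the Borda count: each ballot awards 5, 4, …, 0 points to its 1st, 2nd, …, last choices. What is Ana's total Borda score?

7

Borda scores:
  Ben: 2 + 0 + 2 + 3 + 5 = 12
  Fay: 4 + 3 + 1 + 0 + 0 = 8
  Hira: 5 + 4 + 4 + 1 + 2 = 16
  Gus: 1 + 5 + 3 + 4 + 4 = 17
  Ana: 0 + 1 + 0 + 5 + 1 = 7
  Eli: 3 + 2 + 5 + 2 + 3 = 15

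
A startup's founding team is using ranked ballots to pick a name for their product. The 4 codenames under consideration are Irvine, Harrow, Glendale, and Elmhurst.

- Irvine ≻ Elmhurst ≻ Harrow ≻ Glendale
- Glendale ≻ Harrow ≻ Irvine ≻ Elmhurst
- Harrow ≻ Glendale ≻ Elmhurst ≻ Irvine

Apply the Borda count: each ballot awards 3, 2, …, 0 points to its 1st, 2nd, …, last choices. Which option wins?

Borda scores:
  Irvine: 3 + 1 + 0 = 4
  Harrow: 1 + 2 + 3 = 6
  Glendale: 0 + 3 + 2 = 5
  Elmhurst: 2 + 0 + 1 = 3
Harrow has the highest total.

Harrow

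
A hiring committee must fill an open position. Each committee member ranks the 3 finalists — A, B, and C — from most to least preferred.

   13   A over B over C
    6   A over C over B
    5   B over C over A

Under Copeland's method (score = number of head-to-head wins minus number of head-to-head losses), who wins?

A

Pairwise results:
  A vs B: A wins 19–5.
  A vs C: A wins 19–5.
  B vs C: B wins 18–6.
Copeland scores (wins − losses):
  A: 2 − 0 = 2
  B: 1 − 1 = 0
  C: 0 − 2 = -2
A has the best Copeland score.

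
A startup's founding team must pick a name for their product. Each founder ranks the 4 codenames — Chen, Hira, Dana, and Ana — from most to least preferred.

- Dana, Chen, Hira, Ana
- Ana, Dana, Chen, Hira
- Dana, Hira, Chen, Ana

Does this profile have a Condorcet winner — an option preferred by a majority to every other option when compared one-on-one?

Head-to-head results (3 voters total):
Chen vs Hira: Chen wins 2–1.
Chen vs Dana: Dana wins 3–0.
Chen vs Ana: Chen wins 2–1.
Hira vs Dana: Dana wins 3–0.
Hira vs Ana: Hira wins 2–1.
Dana vs Ana: Dana wins 2–1.
Dana beats each rival — Chen (3–0), Hira (3–0), Ana (2–1) — so Dana is the Condorcet winner.

Yes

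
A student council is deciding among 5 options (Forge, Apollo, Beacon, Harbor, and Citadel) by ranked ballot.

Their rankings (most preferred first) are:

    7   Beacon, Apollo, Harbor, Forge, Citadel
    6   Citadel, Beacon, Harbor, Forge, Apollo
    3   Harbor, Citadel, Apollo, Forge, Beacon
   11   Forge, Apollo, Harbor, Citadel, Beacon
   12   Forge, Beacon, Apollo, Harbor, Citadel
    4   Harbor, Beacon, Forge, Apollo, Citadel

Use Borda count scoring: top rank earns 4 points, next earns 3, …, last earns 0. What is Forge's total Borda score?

116

Borda scores:
  Forge: 7·1 + 6·1 + 3·1 + 11·4 + 12·4 + 4·2 = 116
  Apollo: 7·3 + 6·0 + 3·2 + 11·3 + 12·2 + 4·1 = 88
  Beacon: 7·4 + 6·3 + 3·0 + 11·0 + 12·3 + 4·3 = 94
  Harbor: 7·2 + 6·2 + 3·4 + 11·2 + 12·1 + 4·4 = 88
  Citadel: 7·0 + 6·4 + 3·3 + 11·1 + 12·0 + 4·0 = 44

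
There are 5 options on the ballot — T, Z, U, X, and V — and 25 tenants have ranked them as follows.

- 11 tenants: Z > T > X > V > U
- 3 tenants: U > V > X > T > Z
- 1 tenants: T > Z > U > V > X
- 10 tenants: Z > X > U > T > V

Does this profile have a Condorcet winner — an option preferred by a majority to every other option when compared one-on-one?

Yes

Head-to-head results (25 voters total):
T vs Z: Z wins 21–4.
T vs U: U wins 13–12.
T vs X: X wins 13–12.
T vs V: T wins 22–3.
Z vs U: Z wins 22–3.
Z vs X: Z wins 22–3.
Z vs V: Z wins 22–3.
U vs X: X wins 21–4.
U vs V: U wins 14–11.
X vs V: X wins 21–4.
Z beats each rival — T (21–4), U (22–3), X (22–3), V (22–3) — so Z is the Condorcet winner.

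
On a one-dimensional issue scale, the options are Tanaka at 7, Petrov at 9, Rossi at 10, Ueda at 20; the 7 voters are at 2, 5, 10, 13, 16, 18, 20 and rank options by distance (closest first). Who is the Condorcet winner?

With single-peaked preferences on a line, the Condorcet winner is the candidate closest to the median voter.
The median voter (position 13) is closest to Rossi at 10.
Check: Rossi vs Tanaka — voters closer to Rossi: 5 of 7.

Rossi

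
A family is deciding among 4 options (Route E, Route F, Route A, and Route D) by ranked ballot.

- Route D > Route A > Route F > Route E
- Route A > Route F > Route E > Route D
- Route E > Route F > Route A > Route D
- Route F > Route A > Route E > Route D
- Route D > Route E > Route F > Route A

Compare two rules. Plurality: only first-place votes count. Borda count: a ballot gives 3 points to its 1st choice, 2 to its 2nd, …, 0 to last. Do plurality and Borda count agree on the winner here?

No

Plurality first-place counts: Route E 1, Route F 1, Route A 1, Route D 2 → Route D.
Borda totals: Route E 7, Route F 9, Route A 8, Route D 6 → Route F.
The two rules disagree: plurality picks Route D, Borda picks Route F.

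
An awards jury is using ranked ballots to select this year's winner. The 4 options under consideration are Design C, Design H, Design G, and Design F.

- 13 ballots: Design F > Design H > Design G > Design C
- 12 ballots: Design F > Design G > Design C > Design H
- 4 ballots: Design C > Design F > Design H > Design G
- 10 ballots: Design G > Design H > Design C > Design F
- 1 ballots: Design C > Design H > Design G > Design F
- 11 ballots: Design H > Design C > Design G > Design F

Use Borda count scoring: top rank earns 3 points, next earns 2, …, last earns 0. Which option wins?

Borda scores:
  Design C: 13·0 + 12·1 + 4·3 + 10·1 + 3 + 11·2 = 59
  Design H: 13·2 + 12·0 + 4·1 + 10·2 + 2 + 11·3 = 85
  Design G: 13·1 + 12·2 + 4·0 + 10·3 + 1 + 11·1 = 79
  Design F: 13·3 + 12·3 + 4·2 + 10·0 + 0 + 11·0 = 83
Design H has the highest total.

Design H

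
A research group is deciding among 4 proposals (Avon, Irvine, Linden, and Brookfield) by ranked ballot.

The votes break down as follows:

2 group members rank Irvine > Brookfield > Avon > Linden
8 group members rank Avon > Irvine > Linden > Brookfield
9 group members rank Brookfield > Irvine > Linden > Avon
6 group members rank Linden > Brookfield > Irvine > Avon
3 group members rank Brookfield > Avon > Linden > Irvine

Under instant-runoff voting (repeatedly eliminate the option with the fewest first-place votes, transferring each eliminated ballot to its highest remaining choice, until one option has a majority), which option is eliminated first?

Round 1: Brookfield 12, Avon 8, Linden 6, Irvine 2. Irvine has the fewest and is eliminated.
Round 2: Brookfield 14, Avon 8, Linden 6. Linden has the fewest and is eliminated.
Round 3: Brookfield 20, Avon 8. Brookfield has a majority.

Irvine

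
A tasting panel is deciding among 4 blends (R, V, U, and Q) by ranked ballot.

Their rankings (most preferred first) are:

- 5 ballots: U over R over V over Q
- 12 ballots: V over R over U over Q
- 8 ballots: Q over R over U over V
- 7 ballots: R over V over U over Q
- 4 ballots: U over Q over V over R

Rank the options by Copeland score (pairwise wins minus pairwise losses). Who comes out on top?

R

Pairwise results:
  R vs V: R wins 20–16.
  R vs U: R wins 27–9.
  R vs Q: R wins 24–12.
  V vs U: V wins 19–17.
  V vs Q: V wins 24–12.
  U vs Q: U wins 28–8.
Copeland scores (wins − losses):
  R: 3 − 0 = 3
  V: 2 − 1 = 1
  U: 1 − 2 = -1
  Q: 0 − 3 = -3
R has the best Copeland score.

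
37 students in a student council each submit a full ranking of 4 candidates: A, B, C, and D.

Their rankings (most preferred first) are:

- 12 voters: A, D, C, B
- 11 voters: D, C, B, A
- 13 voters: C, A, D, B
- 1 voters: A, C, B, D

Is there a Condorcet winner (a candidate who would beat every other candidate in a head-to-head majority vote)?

No

Head-to-head results (37 voters total):
A vs B: A wins 26–11.
A vs C: C wins 24–13.
A vs D: A wins 26–11.
B vs C: C wins 37–0.
B vs D: D wins 36–1.
C vs D: D wins 23–14.
No candidate beats all others: A beats D beats C beats A, a majority cycle.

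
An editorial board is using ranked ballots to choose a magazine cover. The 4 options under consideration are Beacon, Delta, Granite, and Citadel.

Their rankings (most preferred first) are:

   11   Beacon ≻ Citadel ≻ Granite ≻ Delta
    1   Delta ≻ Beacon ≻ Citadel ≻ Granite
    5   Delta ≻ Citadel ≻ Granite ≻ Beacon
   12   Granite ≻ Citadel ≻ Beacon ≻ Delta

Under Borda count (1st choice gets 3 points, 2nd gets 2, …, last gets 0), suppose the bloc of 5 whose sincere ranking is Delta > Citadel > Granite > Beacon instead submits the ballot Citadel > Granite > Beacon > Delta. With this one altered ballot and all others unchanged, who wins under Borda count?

Borda totals with the altered ballot: Beacon 52, Delta 3, Granite 57, Citadel 62.
The winner is unchanged: still Citadel.

Citadel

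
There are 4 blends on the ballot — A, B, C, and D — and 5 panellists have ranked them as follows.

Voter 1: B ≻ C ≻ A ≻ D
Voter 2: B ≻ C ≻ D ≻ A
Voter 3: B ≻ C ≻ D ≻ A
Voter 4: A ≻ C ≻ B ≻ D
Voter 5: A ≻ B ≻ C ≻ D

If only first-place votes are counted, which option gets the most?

First-place vote totals:
  A: 2
  B: 3
  C: 0
  D: 0
B has the most first-place votes.

B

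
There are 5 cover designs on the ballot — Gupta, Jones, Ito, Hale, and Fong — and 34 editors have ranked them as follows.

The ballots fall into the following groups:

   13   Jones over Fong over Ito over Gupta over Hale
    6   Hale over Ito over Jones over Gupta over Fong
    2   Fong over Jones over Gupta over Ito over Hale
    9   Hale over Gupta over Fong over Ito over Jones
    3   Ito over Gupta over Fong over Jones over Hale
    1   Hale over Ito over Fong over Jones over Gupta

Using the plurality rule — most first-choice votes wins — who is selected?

Hale

First-place vote totals:
  Gupta: 0
  Jones: 13
  Ito: 3
  Hale: 16
  Fong: 2
Hale has the most first-place votes.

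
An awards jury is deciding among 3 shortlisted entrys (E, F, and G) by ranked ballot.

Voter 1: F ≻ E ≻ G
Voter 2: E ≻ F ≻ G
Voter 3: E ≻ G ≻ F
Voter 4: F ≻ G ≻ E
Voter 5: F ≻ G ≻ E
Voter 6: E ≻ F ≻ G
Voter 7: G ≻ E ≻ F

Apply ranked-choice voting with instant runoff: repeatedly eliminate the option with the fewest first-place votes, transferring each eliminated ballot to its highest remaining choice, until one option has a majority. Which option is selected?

E

Round 1: E 3, F 3, G 1. G has the fewest and is eliminated.
Round 2: E 4, F 3. E has a majority.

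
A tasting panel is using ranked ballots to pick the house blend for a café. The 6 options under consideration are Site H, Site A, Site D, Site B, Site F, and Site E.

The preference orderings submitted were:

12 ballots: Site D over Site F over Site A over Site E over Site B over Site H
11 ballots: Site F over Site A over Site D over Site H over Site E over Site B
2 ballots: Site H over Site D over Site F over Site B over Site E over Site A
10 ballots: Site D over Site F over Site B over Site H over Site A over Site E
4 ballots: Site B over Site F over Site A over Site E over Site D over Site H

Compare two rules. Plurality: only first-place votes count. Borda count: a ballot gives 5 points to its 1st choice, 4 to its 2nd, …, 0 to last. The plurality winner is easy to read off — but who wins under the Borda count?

Plurality first-place counts: Site H 2, Site A 0, Site D 22, Site B 4, Site F 11, Site E 0 → Site D.
Borda totals: Site H 52, Site A 102, Site D 155, Site B 66, Site F 165, Site E 45 → Site F.

Site F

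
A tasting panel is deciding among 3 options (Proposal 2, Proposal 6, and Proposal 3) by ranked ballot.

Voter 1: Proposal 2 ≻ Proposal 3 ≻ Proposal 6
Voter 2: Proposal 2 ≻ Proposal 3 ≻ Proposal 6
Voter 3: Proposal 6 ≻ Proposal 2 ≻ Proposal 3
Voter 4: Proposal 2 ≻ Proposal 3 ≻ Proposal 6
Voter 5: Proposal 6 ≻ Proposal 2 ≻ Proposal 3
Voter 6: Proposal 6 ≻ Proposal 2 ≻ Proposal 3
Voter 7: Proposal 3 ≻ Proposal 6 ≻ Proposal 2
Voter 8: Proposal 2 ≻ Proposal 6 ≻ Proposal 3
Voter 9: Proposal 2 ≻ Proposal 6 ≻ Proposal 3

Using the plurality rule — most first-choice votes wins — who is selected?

Proposal 2

First-place vote totals:
  Proposal 2: 5
  Proposal 6: 3
  Proposal 3: 1
Proposal 2 has the most first-place votes.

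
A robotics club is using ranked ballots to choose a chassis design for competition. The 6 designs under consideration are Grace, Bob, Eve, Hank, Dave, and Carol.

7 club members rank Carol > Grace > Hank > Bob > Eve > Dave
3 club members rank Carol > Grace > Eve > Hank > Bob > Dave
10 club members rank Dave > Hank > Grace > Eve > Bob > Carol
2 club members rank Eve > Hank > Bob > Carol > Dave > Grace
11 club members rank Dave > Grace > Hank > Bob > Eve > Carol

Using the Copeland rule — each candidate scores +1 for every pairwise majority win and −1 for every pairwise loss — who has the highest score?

Pairwise results:
  Grace vs Bob: Grace wins 31–2.
  Grace vs Eve: Grace wins 31–2.
  Grace vs Hank: Grace wins 21–12.
  Grace vs Dave: Dave wins 23–10.
  Grace vs Carol: Grace wins 21–12.
  Bob vs Eve: Bob wins 18–15.
  Bob vs Hank: Hank wins 33–0.
  Bob vs Dave: Dave wins 21–12.
  Bob vs Carol: Bob wins 23–10.
  Eve vs Hank: Hank wins 28–5.
  Eve vs Dave: Dave wins 21–12.
  Eve vs Carol: Eve wins 23–10.
  Hank vs Dave: Dave wins 21–12.
  Hank vs Carol: Hank wins 23–10.
  Dave vs Carol: Dave wins 21–12.
Copeland scores (wins − losses):
  Grace: 4 − 1 = 3
  Bob: 2 − 3 = -1
  Eve: 1 − 4 = -3
  Hank: 3 − 2 = 1
  Dave: 5 − 0 = 5
  Carol: 0 − 5 = -5
Dave has the best Copeland score.

Dave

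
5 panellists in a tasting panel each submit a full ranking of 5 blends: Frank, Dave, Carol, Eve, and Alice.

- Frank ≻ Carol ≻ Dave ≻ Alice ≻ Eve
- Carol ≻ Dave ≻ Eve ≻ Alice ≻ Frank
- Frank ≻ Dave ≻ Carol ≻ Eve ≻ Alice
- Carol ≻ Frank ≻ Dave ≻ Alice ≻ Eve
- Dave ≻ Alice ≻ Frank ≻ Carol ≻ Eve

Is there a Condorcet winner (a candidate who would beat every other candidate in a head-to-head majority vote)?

Head-to-head results (5 voters total):
Frank vs Dave: Frank wins 3–2.
Frank vs Carol: Frank wins 3–2.
Frank vs Eve: Frank wins 4–1.
Frank vs Alice: Frank wins 3–2.
Dave vs Carol: Carol wins 3–2.
Dave vs Eve: Dave wins 5–0.
Dave vs Alice: Dave wins 5–0.
Carol vs Eve: Carol wins 5–0.
Carol vs Alice: Carol wins 4–1.
Eve vs Alice: Alice wins 3–2.
Frank beats each rival — Dave (3–2), Carol (3–2), Eve (4–1), Alice (3–2) — so Frank is the Condorcet winner.

Yes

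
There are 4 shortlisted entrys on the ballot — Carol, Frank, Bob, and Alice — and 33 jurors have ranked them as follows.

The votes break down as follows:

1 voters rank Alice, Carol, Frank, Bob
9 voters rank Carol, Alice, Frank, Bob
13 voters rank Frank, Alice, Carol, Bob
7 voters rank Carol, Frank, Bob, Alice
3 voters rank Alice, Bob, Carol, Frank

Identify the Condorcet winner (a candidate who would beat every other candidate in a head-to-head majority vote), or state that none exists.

No Condorcet winner

Head-to-head results (33 voters total):
Carol vs Frank: Carol wins 20–13.
Carol vs Bob: Carol wins 30–3.
Carol vs Alice: Alice wins 17–16.
Frank vs Bob: Frank wins 30–3.
Frank vs Alice: Frank wins 20–13.
Bob vs Alice: Alice wins 26–7.
No candidate beats all others: Carol beats Frank beats Alice beats Carol, a majority cycle.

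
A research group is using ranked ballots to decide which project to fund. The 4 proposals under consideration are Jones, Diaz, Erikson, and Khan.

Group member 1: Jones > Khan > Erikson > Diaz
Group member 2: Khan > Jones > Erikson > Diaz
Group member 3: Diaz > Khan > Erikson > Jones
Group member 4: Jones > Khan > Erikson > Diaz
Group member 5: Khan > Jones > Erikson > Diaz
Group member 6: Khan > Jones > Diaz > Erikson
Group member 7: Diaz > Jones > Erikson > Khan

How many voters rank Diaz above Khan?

Ballots ranking Diaz above Khan: 2.
Ballots ranking Khan above Diaz: 5.
So 2 of 7 voters prefer Diaz to Khan.

2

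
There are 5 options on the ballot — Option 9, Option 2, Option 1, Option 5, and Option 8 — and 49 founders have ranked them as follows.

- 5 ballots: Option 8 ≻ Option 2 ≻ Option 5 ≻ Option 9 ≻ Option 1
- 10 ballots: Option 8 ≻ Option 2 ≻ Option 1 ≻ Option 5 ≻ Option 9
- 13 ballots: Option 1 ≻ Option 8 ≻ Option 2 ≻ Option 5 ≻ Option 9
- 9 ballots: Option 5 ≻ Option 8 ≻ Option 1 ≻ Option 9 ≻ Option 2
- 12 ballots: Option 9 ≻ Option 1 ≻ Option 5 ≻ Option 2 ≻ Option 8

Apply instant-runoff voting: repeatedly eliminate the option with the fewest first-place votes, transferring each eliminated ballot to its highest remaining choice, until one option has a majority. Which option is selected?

Round 1: Option 8 15, Option 1 13, Option 9 12, Option 5 9, Option 2 0. Option 2 has the fewest and is eliminated.
Round 2: Option 8 15, Option 1 13, Option 9 12, Option 5 9. Option 5 has the fewest and is eliminated.
Round 3: Option 8 24, Option 1 13, Option 9 12. Option 9 has the fewest and is eliminated.
Round 4: Option 1 25, Option 8 24. Option 1 has a majority.

Option 1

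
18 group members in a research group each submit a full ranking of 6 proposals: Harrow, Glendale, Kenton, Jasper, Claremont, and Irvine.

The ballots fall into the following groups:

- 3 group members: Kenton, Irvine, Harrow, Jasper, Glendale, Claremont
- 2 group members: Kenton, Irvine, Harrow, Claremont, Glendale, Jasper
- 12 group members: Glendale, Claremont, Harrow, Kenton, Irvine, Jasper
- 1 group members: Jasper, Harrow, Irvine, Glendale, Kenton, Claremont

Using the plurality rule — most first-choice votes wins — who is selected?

First-place vote totals:
  Harrow: 0
  Glendale: 12
  Kenton: 5
  Jasper: 1
  Claremont: 0
  Irvine: 0
Glendale has the most first-place votes.

Glendale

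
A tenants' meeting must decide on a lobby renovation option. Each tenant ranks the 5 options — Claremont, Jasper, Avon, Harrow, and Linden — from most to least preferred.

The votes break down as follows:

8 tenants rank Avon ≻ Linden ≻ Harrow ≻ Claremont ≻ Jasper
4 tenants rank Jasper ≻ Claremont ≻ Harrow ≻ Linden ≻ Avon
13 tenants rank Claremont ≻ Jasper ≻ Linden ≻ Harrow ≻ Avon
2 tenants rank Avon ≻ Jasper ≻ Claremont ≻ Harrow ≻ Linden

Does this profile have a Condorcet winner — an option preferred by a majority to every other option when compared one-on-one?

Head-to-head results (27 voters total):
Claremont vs Jasper: Claremont wins 21–6.
Claremont vs Avon: Claremont wins 17–10.
Claremont vs Harrow: Claremont wins 19–8.
Claremont vs Linden: Claremont wins 19–8.
Jasper vs Avon: Jasper wins 17–10.
Jasper vs Harrow: Jasper wins 19–8.
Jasper vs Linden: Jasper wins 19–8.
Avon vs Harrow: Harrow wins 17–10.
Avon vs Linden: Linden wins 17–10.
Harrow vs Linden: Linden wins 21–6.
Claremont beats each rival — Jasper (21–6), Avon (17–10), Harrow (19–8), Linden (19–8) — so Claremont is the Condorcet winner.

Yes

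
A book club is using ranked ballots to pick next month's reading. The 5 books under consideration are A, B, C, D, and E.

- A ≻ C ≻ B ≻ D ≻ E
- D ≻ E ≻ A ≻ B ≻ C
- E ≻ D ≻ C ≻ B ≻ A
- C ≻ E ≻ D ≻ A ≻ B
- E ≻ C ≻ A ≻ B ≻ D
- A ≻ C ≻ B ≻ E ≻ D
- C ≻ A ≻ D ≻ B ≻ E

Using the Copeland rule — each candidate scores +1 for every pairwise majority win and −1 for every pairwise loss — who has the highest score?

Pairwise results:
  A vs B: A wins 6–1.
  A vs C: C wins 4–3.
  A vs D: A wins 4–3.
  A vs E: E wins 4–3.
  B vs C: C wins 6–1.
  B vs D: D wins 4–3.
  B vs E: E wins 4–3.
  C vs D: C wins 5–2.
  C vs E: C wins 4–3.
  D vs E: E wins 4–3.
Copeland scores (wins − losses):
  A: 2 − 2 = 0
  B: 0 − 4 = -4
  C: 4 − 0 = 4
  D: 1 − 3 = -2
  E: 3 − 1 = 2
C has the best Copeland score.

C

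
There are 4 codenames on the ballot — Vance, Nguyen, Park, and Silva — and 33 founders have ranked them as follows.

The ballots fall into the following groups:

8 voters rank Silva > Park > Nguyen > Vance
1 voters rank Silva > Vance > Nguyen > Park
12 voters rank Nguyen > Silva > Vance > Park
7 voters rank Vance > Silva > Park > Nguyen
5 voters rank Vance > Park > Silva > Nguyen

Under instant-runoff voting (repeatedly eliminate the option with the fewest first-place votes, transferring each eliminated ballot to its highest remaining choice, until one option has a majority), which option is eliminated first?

Park

Round 1: Vance 12, Nguyen 12, Silva 9, Park 0. Park has the fewest and is eliminated.
Round 2: Vance 12, Nguyen 12, Silva 9. Silva has the fewest and is eliminated.
Round 3: Nguyen 20, Vance 13. Nguyen has a majority.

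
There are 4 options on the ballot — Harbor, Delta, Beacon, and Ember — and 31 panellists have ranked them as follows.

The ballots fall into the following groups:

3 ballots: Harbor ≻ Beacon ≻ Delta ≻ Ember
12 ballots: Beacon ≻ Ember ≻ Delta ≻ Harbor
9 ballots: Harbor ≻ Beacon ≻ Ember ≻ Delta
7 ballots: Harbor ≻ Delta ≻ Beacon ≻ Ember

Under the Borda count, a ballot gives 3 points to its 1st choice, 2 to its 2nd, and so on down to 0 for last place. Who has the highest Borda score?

Beacon

Borda scores:
  Harbor: 3·3 + 12·0 + 9·3 + 7·3 = 57
  Delta: 3·1 + 12·1 + 9·0 + 7·2 = 29
  Beacon: 3·2 + 12·3 + 9·2 + 7·1 = 67
  Ember: 3·0 + 12·2 + 9·1 + 7·0 = 33
Beacon has the highest total.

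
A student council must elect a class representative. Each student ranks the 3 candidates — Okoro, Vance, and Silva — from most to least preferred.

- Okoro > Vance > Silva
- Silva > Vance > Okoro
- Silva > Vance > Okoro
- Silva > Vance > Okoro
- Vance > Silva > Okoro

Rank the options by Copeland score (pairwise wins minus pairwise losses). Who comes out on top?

Silva

Pairwise results:
  Okoro vs Vance: Vance wins 4–1.
  Okoro vs Silva: Silva wins 4–1.
  Vance vs Silva: Silva wins 3–2.
Copeland scores (wins − losses):
  Okoro: 0 − 2 = -2
  Vance: 1 − 1 = 0
  Silva: 2 − 0 = 2
Silva has the best Copeland score.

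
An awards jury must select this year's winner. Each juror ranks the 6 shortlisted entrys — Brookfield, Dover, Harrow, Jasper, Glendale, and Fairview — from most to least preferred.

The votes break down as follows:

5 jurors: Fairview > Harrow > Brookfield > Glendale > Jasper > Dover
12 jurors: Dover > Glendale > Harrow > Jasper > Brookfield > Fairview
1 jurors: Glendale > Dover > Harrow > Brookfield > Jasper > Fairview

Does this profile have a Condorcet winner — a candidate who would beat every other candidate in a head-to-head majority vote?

Yes

Head-to-head results (18 voters total):
Brookfield vs Dover: Dover wins 13–5.
Brookfield vs Harrow: Harrow wins 18–0.
Brookfield vs Jasper: Jasper wins 12–6.
Brookfield vs Glendale: Glendale wins 13–5.
Brookfield vs Fairview: Brookfield wins 13–5.
Dover vs Harrow: Dover wins 13–5.
Dover vs Jasper: Dover wins 13–5.
Dover vs Glendale: Dover wins 12–6.
Dover vs Fairview: Dover wins 13–5.
Harrow vs Jasper: Harrow wins 18–0.
Harrow vs Glendale: Glendale wins 13–5.
Harrow vs Fairview: Harrow wins 13–5.
Jasper vs Glendale: Glendale wins 18–0.
Jasper vs Fairview: Jasper wins 13–5.
Glendale vs Fairview: Glendale wins 13–5.
Dover beats each rival — Brookfield (13–5), Harrow (13–5), Jasper (13–5), Glendale (12–6), Fairview (13–5) — so Dover is the Condorcet winner.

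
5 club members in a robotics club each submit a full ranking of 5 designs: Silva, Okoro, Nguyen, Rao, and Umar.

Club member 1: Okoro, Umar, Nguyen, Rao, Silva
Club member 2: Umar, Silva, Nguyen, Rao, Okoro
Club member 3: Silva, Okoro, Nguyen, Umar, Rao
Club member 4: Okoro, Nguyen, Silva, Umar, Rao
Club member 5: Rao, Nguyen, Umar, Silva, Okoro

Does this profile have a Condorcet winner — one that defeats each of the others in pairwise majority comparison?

Head-to-head results (5 voters total):
Silva vs Okoro: Silva wins 3–2.
Silva vs Nguyen: Nguyen wins 3–2.
Silva vs Rao: Silva wins 3–2.
Silva vs Umar: Umar wins 3–2.
Okoro vs Nguyen: Okoro wins 3–2.
Okoro vs Rao: Okoro wins 3–2.
Okoro vs Umar: Okoro wins 3–2.
Nguyen vs Rao: Nguyen wins 4–1.
Nguyen vs Umar: Nguyen wins 3–2.
Rao vs Umar: Umar wins 4–1.
No candidate beats all others: Silva beats Okoro beats Nguyen beats Silva, a majority cycle.

No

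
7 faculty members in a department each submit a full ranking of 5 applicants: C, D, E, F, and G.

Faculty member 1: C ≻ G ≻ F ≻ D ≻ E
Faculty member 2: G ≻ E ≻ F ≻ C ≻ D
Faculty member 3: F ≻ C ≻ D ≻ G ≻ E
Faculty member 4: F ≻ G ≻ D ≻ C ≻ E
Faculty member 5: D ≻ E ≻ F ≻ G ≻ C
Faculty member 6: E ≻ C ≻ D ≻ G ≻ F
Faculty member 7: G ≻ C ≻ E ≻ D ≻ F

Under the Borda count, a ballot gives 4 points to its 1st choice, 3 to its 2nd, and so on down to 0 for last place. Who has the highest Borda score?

Borda scores:
  C: 4 + 1 + 3 + 1 + 0 + 3 + 3 = 15
  D: 1 + 0 + 2 + 2 + 4 + 2 + 1 = 12
  E: 0 + 3 + 0 + 0 + 3 + 4 + 2 = 12
  F: 2 + 2 + 4 + 4 + 2 + 0 + 0 = 14
  G: 3 + 4 + 1 + 3 + 1 + 1 + 4 = 17
G has the highest total.

G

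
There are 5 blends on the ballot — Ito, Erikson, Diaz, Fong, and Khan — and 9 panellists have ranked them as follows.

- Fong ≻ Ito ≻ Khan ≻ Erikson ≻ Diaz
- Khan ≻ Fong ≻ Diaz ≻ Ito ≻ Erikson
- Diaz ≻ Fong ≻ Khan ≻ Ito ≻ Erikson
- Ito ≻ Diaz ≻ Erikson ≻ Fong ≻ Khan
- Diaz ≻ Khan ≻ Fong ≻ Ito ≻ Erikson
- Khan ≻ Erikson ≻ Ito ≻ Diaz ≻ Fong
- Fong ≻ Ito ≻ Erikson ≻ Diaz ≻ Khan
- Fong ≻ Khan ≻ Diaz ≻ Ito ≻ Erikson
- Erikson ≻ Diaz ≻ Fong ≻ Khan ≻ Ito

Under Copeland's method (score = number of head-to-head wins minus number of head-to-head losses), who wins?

Diaz

Pairwise results:
  Ito vs Erikson: Ito wins 7–2.
  Ito vs Diaz: Diaz wins 5–4.
  Ito vs Fong: Fong wins 7–2.
  Ito vs Khan: Khan wins 6–3.
  Erikson vs Diaz: Diaz wins 5–4.
  Erikson vs Fong: Fong wins 6–3.
  Erikson vs Khan: Khan wins 6–3.
  Diaz vs Fong: Diaz wins 5–4.
  Diaz vs Khan: Diaz wins 5–4.
  Fong vs Khan: Fong wins 6–3.
Copeland scores (wins − losses):
  Ito: 1 − 3 = -2
  Erikson: 0 − 4 = -4
  Diaz: 4 − 0 = 4
  Fong: 3 − 1 = 2
  Khan: 2 − 2 = 0
Diaz has the best Copeland score.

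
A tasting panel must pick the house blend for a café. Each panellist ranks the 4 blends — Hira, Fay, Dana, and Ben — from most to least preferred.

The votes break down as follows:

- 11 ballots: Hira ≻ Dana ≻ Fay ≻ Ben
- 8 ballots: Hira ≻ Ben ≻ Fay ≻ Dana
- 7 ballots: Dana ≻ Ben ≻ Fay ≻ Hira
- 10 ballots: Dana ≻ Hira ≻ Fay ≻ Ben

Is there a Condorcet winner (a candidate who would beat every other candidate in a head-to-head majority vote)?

Head-to-head results (36 voters total):
Hira vs Fay: Hira wins 29–7.
Hira vs Dana: Hira wins 19–17.
Hira vs Ben: Hira wins 29–7.
Fay vs Dana: Dana wins 28–8.
Fay vs Ben: Fay wins 21–15.
Dana vs Ben: Dana wins 28–8.
Hira beats each rival — Fay (29–7), Dana (19–17), Ben (29–7) — so Hira is the Condorcet winner.

Yes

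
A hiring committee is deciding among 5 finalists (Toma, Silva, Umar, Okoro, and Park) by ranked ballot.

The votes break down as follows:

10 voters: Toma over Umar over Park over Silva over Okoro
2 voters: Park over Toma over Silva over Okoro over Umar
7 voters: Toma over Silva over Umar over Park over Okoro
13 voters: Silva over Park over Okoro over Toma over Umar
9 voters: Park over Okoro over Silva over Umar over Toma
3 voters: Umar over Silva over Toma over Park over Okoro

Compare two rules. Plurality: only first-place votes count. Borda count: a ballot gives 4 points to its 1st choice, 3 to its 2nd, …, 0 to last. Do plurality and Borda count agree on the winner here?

No

Plurality first-place counts: Toma 17, Silva 13, Umar 3, Okoro 0, Park 11 → Toma.
Borda totals: Toma 93, Silva 114, Umar 65, Okoro 55, Park 113 → Silva.
The two rules disagree: plurality picks Toma, Borda picks Silva.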